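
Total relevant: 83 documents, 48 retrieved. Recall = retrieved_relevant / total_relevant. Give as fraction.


Recall = retrieved_relevant / total_relevant
= 48 / 83
= 48 / (48 + 35)
= 48/83

48/83


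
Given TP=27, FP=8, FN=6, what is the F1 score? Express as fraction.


F1 = 2 * P * R / (P + R)
P = TP/(TP+FP) = 27/35 = 27/35
R = TP/(TP+FN) = 27/33 = 9/11
2 * P * R = 2 * 27/35 * 9/11 = 486/385
P + R = 27/35 + 9/11 = 612/385
F1 = 486/385 / 612/385 = 27/34

27/34


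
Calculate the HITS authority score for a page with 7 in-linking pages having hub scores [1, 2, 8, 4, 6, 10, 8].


Authority = sum of hub scores of in-linkers
In-link 1: hub score = 1
In-link 2: hub score = 2
In-link 3: hub score = 8
In-link 4: hub score = 4
In-link 5: hub score = 6
In-link 6: hub score = 10
In-link 7: hub score = 8
Authority = 1 + 2 + 8 + 4 + 6 + 10 + 8 = 39

39


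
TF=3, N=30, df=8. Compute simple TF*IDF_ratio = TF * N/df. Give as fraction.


TF * (N/df)
= 3 * (30/8)
= 3 * 15/4
= 45/4

45/4


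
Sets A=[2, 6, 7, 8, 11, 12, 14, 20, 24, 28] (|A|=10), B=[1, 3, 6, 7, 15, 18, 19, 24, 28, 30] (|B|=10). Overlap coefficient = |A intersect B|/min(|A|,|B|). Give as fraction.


A intersect B = [6, 7, 24, 28]
|A intersect B| = 4
min(|A|, |B|) = min(10, 10) = 10
Overlap = 4 / 10 = 2/5

2/5


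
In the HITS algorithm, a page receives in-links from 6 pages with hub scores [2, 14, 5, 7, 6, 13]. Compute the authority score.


Authority = sum of hub scores of in-linkers
In-link 1: hub score = 2
In-link 2: hub score = 14
In-link 3: hub score = 5
In-link 4: hub score = 7
In-link 5: hub score = 6
In-link 6: hub score = 13
Authority = 2 + 14 + 5 + 7 + 6 + 13 = 47

47


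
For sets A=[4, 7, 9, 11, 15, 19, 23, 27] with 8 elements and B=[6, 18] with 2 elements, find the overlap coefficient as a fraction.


A intersect B = []
|A intersect B| = 0
min(|A|, |B|) = min(8, 2) = 2
Overlap = 0 / 2 = 0

0


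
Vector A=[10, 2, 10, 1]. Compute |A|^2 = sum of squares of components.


|A|^2 = sum of squared components
A[0]^2 = 10^2 = 100
A[1]^2 = 2^2 = 4
A[2]^2 = 10^2 = 100
A[3]^2 = 1^2 = 1
Sum = 100 + 4 + 100 + 1 = 205

205


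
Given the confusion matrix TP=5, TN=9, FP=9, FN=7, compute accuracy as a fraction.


Accuracy = (TP + TN) / (TP + TN + FP + FN)
TP + TN = 5 + 9 = 14
Total = 5 + 9 + 9 + 7 = 30
Accuracy = 14 / 30 = 7/15

7/15


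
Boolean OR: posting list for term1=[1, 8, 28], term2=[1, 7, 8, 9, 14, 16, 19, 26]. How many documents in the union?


Boolean OR: find union of posting lists
term1 docs: [1, 8, 28]
term2 docs: [1, 7, 8, 9, 14, 16, 19, 26]
Union: [1, 7, 8, 9, 14, 16, 19, 26, 28]
|union| = 9

9


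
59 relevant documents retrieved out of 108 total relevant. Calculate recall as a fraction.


Recall = retrieved_relevant / total_relevant
= 59 / 108
= 59 / (59 + 49)
= 59/108

59/108


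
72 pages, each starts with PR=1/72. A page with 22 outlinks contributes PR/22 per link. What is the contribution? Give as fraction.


Initial PR = 1/72 = 1/72
Outlinks = 22
Contribution per link = PR / outlinks
= 1/72 / 22
= 1/1584

1/1584


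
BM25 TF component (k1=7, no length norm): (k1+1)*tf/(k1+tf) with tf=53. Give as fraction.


BM25 TF component = (k1+1)*tf / (k1+tf)
k1 = 7, tf = 53
Numerator = (7+1)*53 = 424
Denominator = 7 + 53 = 60
= 424/60 = 106/15

106/15


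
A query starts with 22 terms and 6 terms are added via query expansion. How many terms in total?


Original terms: 22
Expansion terms: 6
Total = 22 + 6 = 28

28


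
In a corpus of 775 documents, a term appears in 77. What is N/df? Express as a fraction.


IDF ratio = N / df
= 775 / 77
= 775/77

775/77


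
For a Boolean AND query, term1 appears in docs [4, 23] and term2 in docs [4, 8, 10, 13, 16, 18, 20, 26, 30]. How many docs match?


Boolean AND: find intersection of posting lists
term1 docs: [4, 23]
term2 docs: [4, 8, 10, 13, 16, 18, 20, 26, 30]
Intersection: [4]
|intersection| = 1

1


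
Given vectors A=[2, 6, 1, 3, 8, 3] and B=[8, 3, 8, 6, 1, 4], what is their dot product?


Dot product = sum of element-wise products
A[0]*B[0] = 2*8 = 16
A[1]*B[1] = 6*3 = 18
A[2]*B[2] = 1*8 = 8
A[3]*B[3] = 3*6 = 18
A[4]*B[4] = 8*1 = 8
A[5]*B[5] = 3*4 = 12
Sum = 16 + 18 + 8 + 18 + 8 + 12 = 80

80


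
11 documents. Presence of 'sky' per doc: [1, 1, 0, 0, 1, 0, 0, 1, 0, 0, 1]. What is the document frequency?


Checking each document for 'sky':
Doc 1: present
Doc 2: present
Doc 3: absent
Doc 4: absent
Doc 5: present
Doc 6: absent
Doc 7: absent
Doc 8: present
Doc 9: absent
Doc 10: absent
Doc 11: present
df = sum of presences = 1 + 1 + 0 + 0 + 1 + 0 + 0 + 1 + 0 + 0 + 1 = 5

5


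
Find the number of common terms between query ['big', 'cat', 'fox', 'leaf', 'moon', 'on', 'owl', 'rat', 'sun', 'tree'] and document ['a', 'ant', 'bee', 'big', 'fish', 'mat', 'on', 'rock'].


Query terms: ['big', 'cat', 'fox', 'leaf', 'moon', 'on', 'owl', 'rat', 'sun', 'tree']
Document terms: ['a', 'ant', 'bee', 'big', 'fish', 'mat', 'on', 'rock']
Common terms: ['big', 'on']
Overlap count = 2

2


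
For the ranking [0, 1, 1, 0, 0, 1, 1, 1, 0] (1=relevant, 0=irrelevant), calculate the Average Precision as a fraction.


Computing P@k for each relevant position:
Position 1: not relevant
Position 2: relevant, P@2 = 1/2 = 1/2
Position 3: relevant, P@3 = 2/3 = 2/3
Position 4: not relevant
Position 5: not relevant
Position 6: relevant, P@6 = 3/6 = 1/2
Position 7: relevant, P@7 = 4/7 = 4/7
Position 8: relevant, P@8 = 5/8 = 5/8
Position 9: not relevant
Sum of P@k = 1/2 + 2/3 + 1/2 + 4/7 + 5/8 = 481/168
AP = 481/168 / 5 = 481/840

481/840


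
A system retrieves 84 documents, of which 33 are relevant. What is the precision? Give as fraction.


Precision = relevant_retrieved / total_retrieved
= 33 / 84
= 33 / (33 + 51)
= 11/28

11/28


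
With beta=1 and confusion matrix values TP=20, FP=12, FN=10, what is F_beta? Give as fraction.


P = TP/(TP+FP) = 20/32 = 5/8
R = TP/(TP+FN) = 20/30 = 2/3
beta^2 = 1^2 = 1
(1 + beta^2) = 2
Numerator = (1+beta^2)*P*R = 5/6
Denominator = beta^2*P + R = 5/8 + 2/3 = 31/24
F_beta = 20/31

20/31


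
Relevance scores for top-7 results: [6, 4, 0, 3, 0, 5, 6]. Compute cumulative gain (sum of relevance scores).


Cumulative Gain = sum of relevance scores
Position 1: rel=6, running sum=6
Position 2: rel=4, running sum=10
Position 3: rel=0, running sum=10
Position 4: rel=3, running sum=13
Position 5: rel=0, running sum=13
Position 6: rel=5, running sum=18
Position 7: rel=6, running sum=24
CG = 24

24


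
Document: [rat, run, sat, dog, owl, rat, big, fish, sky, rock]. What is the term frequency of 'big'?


Document has 10 words
Scanning for 'big':
Found at positions: [6]
Count = 1

1


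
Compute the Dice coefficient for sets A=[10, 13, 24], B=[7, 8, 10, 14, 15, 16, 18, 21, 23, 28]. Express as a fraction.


A intersect B = [10]
|A intersect B| = 1
|A| = 3, |B| = 10
Dice = 2*1 / (3+10)
= 2 / 13 = 2/13

2/13


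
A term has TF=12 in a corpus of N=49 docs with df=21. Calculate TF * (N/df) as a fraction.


TF * (N/df)
= 12 * (49/21)
= 12 * 7/3
= 28

28


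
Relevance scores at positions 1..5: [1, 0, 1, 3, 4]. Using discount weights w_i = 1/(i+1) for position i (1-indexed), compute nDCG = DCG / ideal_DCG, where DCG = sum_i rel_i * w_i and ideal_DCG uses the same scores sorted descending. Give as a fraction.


Position discount weights w_i = 1/(i+1) for i=1..5:
Weights = [1/2, 1/3, 1/4, 1/5, 1/6]
Actual relevance: [1, 0, 1, 3, 4]
DCG = 1/2 + 0/3 + 1/4 + 3/5 + 4/6 = 121/60
Ideal relevance (sorted desc): [4, 3, 1, 1, 0]
Ideal DCG = 4/2 + 3/3 + 1/4 + 1/5 + 0/6 = 69/20
nDCG = DCG / ideal_DCG = 121/60 / 69/20 = 121/207

121/207


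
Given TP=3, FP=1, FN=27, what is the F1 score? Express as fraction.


F1 = 2 * P * R / (P + R)
P = TP/(TP+FP) = 3/4 = 3/4
R = TP/(TP+FN) = 3/30 = 1/10
2 * P * R = 2 * 3/4 * 1/10 = 3/20
P + R = 3/4 + 1/10 = 17/20
F1 = 3/20 / 17/20 = 3/17

3/17


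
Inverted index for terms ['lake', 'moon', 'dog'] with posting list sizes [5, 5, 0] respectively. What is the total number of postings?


Summing posting list sizes:
'lake': 5 postings
'moon': 5 postings
'dog': 0 postings
Total = 5 + 5 + 0 = 10

10


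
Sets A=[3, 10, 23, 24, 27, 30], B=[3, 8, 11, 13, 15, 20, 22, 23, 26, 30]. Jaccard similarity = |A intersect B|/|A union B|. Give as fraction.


A intersect B = [3, 23, 30]
|A intersect B| = 3
A union B = [3, 8, 10, 11, 13, 15, 20, 22, 23, 24, 26, 27, 30]
|A union B| = 13
Jaccard = 3/13 = 3/13

3/13


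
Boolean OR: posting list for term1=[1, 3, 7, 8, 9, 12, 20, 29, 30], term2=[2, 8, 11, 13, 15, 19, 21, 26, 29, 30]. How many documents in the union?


Boolean OR: find union of posting lists
term1 docs: [1, 3, 7, 8, 9, 12, 20, 29, 30]
term2 docs: [2, 8, 11, 13, 15, 19, 21, 26, 29, 30]
Union: [1, 2, 3, 7, 8, 9, 11, 12, 13, 15, 19, 20, 21, 26, 29, 30]
|union| = 16

16


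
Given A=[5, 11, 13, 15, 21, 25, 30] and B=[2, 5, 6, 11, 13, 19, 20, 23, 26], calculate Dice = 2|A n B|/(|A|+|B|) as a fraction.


A intersect B = [5, 11, 13]
|A intersect B| = 3
|A| = 7, |B| = 9
Dice = 2*3 / (7+9)
= 6 / 16 = 3/8

3/8


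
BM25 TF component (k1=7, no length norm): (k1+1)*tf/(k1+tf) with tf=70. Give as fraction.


BM25 TF component = (k1+1)*tf / (k1+tf)
k1 = 7, tf = 70
Numerator = (7+1)*70 = 560
Denominator = 7 + 70 = 77
= 560/77 = 80/11

80/11


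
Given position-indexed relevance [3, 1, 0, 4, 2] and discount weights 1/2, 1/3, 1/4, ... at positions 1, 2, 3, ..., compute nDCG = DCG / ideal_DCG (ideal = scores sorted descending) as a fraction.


Position discount weights w_i = 1/(i+1) for i=1..5:
Weights = [1/2, 1/3, 1/4, 1/5, 1/6]
Actual relevance: [3, 1, 0, 4, 2]
DCG = 3/2 + 1/3 + 0/4 + 4/5 + 2/6 = 89/30
Ideal relevance (sorted desc): [4, 3, 2, 1, 0]
Ideal DCG = 4/2 + 3/3 + 2/4 + 1/5 + 0/6 = 37/10
nDCG = DCG / ideal_DCG = 89/30 / 37/10 = 89/111

89/111


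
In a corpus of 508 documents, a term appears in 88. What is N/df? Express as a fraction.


IDF ratio = N / df
= 508 / 88
= 127/22

127/22


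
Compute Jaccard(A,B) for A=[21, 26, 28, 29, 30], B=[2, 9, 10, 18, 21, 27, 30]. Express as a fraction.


A intersect B = [21, 30]
|A intersect B| = 2
A union B = [2, 9, 10, 18, 21, 26, 27, 28, 29, 30]
|A union B| = 10
Jaccard = 2/10 = 1/5

1/5


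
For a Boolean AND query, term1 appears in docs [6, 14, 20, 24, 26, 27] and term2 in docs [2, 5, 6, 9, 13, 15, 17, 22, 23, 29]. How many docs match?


Boolean AND: find intersection of posting lists
term1 docs: [6, 14, 20, 24, 26, 27]
term2 docs: [2, 5, 6, 9, 13, 15, 17, 22, 23, 29]
Intersection: [6]
|intersection| = 1

1


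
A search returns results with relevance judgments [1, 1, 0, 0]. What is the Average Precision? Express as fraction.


Computing P@k for each relevant position:
Position 1: relevant, P@1 = 1/1 = 1
Position 2: relevant, P@2 = 2/2 = 1
Position 3: not relevant
Position 4: not relevant
Sum of P@k = 1 + 1 = 2
AP = 2 / 2 = 1

1


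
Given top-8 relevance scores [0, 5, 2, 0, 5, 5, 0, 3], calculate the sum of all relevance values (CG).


Cumulative Gain = sum of relevance scores
Position 1: rel=0, running sum=0
Position 2: rel=5, running sum=5
Position 3: rel=2, running sum=7
Position 4: rel=0, running sum=7
Position 5: rel=5, running sum=12
Position 6: rel=5, running sum=17
Position 7: rel=0, running sum=17
Position 8: rel=3, running sum=20
CG = 20

20


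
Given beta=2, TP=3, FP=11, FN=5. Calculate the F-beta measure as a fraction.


P = TP/(TP+FP) = 3/14 = 3/14
R = TP/(TP+FN) = 3/8 = 3/8
beta^2 = 2^2 = 4
(1 + beta^2) = 5
Numerator = (1+beta^2)*P*R = 45/112
Denominator = beta^2*P + R = 6/7 + 3/8 = 69/56
F_beta = 15/46

15/46


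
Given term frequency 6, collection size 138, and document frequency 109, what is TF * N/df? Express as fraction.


TF * (N/df)
= 6 * (138/109)
= 6 * 138/109
= 828/109

828/109


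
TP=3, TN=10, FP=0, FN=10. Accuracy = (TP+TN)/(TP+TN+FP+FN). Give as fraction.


Accuracy = (TP + TN) / (TP + TN + FP + FN)
TP + TN = 3 + 10 = 13
Total = 3 + 10 + 0 + 10 = 23
Accuracy = 13 / 23 = 13/23

13/23


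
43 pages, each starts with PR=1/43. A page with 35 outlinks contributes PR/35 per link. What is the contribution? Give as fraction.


Initial PR = 1/43 = 1/43
Outlinks = 35
Contribution per link = PR / outlinks
= 1/43 / 35
= 1/1505

1/1505


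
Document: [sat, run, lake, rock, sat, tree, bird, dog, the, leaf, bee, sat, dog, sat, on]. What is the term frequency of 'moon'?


Document has 15 words
Scanning for 'moon':
Term not found in document
Count = 0

0


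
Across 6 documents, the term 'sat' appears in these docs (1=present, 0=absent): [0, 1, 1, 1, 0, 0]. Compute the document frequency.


Checking each document for 'sat':
Doc 1: absent
Doc 2: present
Doc 3: present
Doc 4: present
Doc 5: absent
Doc 6: absent
df = sum of presences = 0 + 1 + 1 + 1 + 0 + 0 = 3

3


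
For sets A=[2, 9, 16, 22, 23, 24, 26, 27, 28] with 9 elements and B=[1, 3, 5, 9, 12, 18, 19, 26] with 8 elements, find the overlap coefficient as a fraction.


A intersect B = [9, 26]
|A intersect B| = 2
min(|A|, |B|) = min(9, 8) = 8
Overlap = 2 / 8 = 1/4

1/4


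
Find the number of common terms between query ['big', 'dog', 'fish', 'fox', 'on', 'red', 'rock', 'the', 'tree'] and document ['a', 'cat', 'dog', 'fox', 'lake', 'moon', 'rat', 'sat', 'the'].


Query terms: ['big', 'dog', 'fish', 'fox', 'on', 'red', 'rock', 'the', 'tree']
Document terms: ['a', 'cat', 'dog', 'fox', 'lake', 'moon', 'rat', 'sat', 'the']
Common terms: ['dog', 'fox', 'the']
Overlap count = 3

3


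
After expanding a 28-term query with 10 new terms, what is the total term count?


Original terms: 28
Expansion terms: 10
Total = 28 + 10 = 38

38


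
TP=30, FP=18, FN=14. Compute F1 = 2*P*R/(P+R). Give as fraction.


F1 = 2 * P * R / (P + R)
P = TP/(TP+FP) = 30/48 = 5/8
R = TP/(TP+FN) = 30/44 = 15/22
2 * P * R = 2 * 5/8 * 15/22 = 75/88
P + R = 5/8 + 15/22 = 115/88
F1 = 75/88 / 115/88 = 15/23

15/23


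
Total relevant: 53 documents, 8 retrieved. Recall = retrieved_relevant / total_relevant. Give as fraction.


Recall = retrieved_relevant / total_relevant
= 8 / 53
= 8 / (8 + 45)
= 8/53

8/53


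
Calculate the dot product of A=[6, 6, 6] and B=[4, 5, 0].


Dot product = sum of element-wise products
A[0]*B[0] = 6*4 = 24
A[1]*B[1] = 6*5 = 30
A[2]*B[2] = 6*0 = 0
Sum = 24 + 30 + 0 = 54

54


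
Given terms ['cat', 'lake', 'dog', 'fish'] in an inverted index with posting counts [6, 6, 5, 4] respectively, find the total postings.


Summing posting list sizes:
'cat': 6 postings
'lake': 6 postings
'dog': 5 postings
'fish': 4 postings
Total = 6 + 6 + 5 + 4 = 21

21


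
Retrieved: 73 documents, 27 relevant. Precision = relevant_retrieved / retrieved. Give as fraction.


Precision = relevant_retrieved / total_retrieved
= 27 / 73
= 27 / (27 + 46)
= 27/73

27/73


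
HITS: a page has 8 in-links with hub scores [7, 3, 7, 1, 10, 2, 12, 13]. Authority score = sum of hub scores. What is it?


Authority = sum of hub scores of in-linkers
In-link 1: hub score = 7
In-link 2: hub score = 3
In-link 3: hub score = 7
In-link 4: hub score = 1
In-link 5: hub score = 10
In-link 6: hub score = 2
In-link 7: hub score = 12
In-link 8: hub score = 13
Authority = 7 + 3 + 7 + 1 + 10 + 2 + 12 + 13 = 55

55


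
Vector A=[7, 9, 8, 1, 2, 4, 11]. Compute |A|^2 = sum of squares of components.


|A|^2 = sum of squared components
A[0]^2 = 7^2 = 49
A[1]^2 = 9^2 = 81
A[2]^2 = 8^2 = 64
A[3]^2 = 1^2 = 1
A[4]^2 = 2^2 = 4
A[5]^2 = 4^2 = 16
A[6]^2 = 11^2 = 121
Sum = 49 + 81 + 64 + 1 + 4 + 16 + 121 = 336

336


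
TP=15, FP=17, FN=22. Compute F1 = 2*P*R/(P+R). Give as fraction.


F1 = 2 * P * R / (P + R)
P = TP/(TP+FP) = 15/32 = 15/32
R = TP/(TP+FN) = 15/37 = 15/37
2 * P * R = 2 * 15/32 * 15/37 = 225/592
P + R = 15/32 + 15/37 = 1035/1184
F1 = 225/592 / 1035/1184 = 10/23

10/23


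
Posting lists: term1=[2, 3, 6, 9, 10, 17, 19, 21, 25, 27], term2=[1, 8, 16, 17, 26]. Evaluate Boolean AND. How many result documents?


Boolean AND: find intersection of posting lists
term1 docs: [2, 3, 6, 9, 10, 17, 19, 21, 25, 27]
term2 docs: [1, 8, 16, 17, 26]
Intersection: [17]
|intersection| = 1

1


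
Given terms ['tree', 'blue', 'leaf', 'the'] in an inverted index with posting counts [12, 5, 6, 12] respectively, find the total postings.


Summing posting list sizes:
'tree': 12 postings
'blue': 5 postings
'leaf': 6 postings
'the': 12 postings
Total = 12 + 5 + 6 + 12 = 35

35


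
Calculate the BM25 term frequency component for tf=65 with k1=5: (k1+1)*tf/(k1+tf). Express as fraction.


BM25 TF component = (k1+1)*tf / (k1+tf)
k1 = 5, tf = 65
Numerator = (5+1)*65 = 390
Denominator = 5 + 65 = 70
= 390/70 = 39/7

39/7


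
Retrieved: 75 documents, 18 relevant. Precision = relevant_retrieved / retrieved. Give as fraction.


Precision = relevant_retrieved / total_retrieved
= 18 / 75
= 18 / (18 + 57)
= 6/25

6/25


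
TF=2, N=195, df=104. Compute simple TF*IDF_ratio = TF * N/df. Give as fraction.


TF * (N/df)
= 2 * (195/104)
= 2 * 15/8
= 15/4

15/4


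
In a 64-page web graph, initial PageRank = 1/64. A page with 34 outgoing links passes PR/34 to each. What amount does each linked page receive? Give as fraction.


Initial PR = 1/64 = 1/64
Outlinks = 34
Contribution per link = PR / outlinks
= 1/64 / 34
= 1/2176

1/2176


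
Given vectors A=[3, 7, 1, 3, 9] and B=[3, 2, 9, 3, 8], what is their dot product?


Dot product = sum of element-wise products
A[0]*B[0] = 3*3 = 9
A[1]*B[1] = 7*2 = 14
A[2]*B[2] = 1*9 = 9
A[3]*B[3] = 3*3 = 9
A[4]*B[4] = 9*8 = 72
Sum = 9 + 14 + 9 + 9 + 72 = 113

113


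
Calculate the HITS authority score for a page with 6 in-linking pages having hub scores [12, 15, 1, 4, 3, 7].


Authority = sum of hub scores of in-linkers
In-link 1: hub score = 12
In-link 2: hub score = 15
In-link 3: hub score = 1
In-link 4: hub score = 4
In-link 5: hub score = 3
In-link 6: hub score = 7
Authority = 12 + 15 + 1 + 4 + 3 + 7 = 42

42


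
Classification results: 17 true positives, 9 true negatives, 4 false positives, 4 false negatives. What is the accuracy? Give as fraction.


Accuracy = (TP + TN) / (TP + TN + FP + FN)
TP + TN = 17 + 9 = 26
Total = 17 + 9 + 4 + 4 = 34
Accuracy = 26 / 34 = 13/17

13/17


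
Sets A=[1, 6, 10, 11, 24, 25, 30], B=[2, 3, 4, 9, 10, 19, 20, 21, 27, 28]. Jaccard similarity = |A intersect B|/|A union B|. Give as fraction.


A intersect B = [10]
|A intersect B| = 1
A union B = [1, 2, 3, 4, 6, 9, 10, 11, 19, 20, 21, 24, 25, 27, 28, 30]
|A union B| = 16
Jaccard = 1/16 = 1/16

1/16


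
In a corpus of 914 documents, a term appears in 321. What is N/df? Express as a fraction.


IDF ratio = N / df
= 914 / 321
= 914/321

914/321


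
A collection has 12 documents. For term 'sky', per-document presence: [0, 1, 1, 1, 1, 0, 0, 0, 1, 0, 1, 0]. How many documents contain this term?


Checking each document for 'sky':
Doc 1: absent
Doc 2: present
Doc 3: present
Doc 4: present
Doc 5: present
Doc 6: absent
Doc 7: absent
Doc 8: absent
Doc 9: present
Doc 10: absent
Doc 11: present
Doc 12: absent
df = sum of presences = 0 + 1 + 1 + 1 + 1 + 0 + 0 + 0 + 1 + 0 + 1 + 0 = 6

6


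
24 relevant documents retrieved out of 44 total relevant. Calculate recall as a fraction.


Recall = retrieved_relevant / total_relevant
= 24 / 44
= 24 / (24 + 20)
= 6/11

6/11


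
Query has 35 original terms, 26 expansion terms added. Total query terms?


Original terms: 35
Expansion terms: 26
Total = 35 + 26 = 61

61


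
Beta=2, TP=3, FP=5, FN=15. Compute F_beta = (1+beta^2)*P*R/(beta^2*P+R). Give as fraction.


P = TP/(TP+FP) = 3/8 = 3/8
R = TP/(TP+FN) = 3/18 = 1/6
beta^2 = 2^2 = 4
(1 + beta^2) = 5
Numerator = (1+beta^2)*P*R = 5/16
Denominator = beta^2*P + R = 3/2 + 1/6 = 5/3
F_beta = 3/16

3/16


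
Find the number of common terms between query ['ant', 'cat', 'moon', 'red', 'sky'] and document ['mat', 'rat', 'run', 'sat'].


Query terms: ['ant', 'cat', 'moon', 'red', 'sky']
Document terms: ['mat', 'rat', 'run', 'sat']
Common terms: []
Overlap count = 0

0


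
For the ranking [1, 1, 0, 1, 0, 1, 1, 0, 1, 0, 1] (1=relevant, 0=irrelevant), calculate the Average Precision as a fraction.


Computing P@k for each relevant position:
Position 1: relevant, P@1 = 1/1 = 1
Position 2: relevant, P@2 = 2/2 = 1
Position 3: not relevant
Position 4: relevant, P@4 = 3/4 = 3/4
Position 5: not relevant
Position 6: relevant, P@6 = 4/6 = 2/3
Position 7: relevant, P@7 = 5/7 = 5/7
Position 8: not relevant
Position 9: relevant, P@9 = 6/9 = 2/3
Position 10: not relevant
Position 11: relevant, P@11 = 7/11 = 7/11
Sum of P@k = 1 + 1 + 3/4 + 2/3 + 5/7 + 2/3 + 7/11 = 5021/924
AP = 5021/924 / 7 = 5021/6468

5021/6468


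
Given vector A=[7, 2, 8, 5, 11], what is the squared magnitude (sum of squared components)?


|A|^2 = sum of squared components
A[0]^2 = 7^2 = 49
A[1]^2 = 2^2 = 4
A[2]^2 = 8^2 = 64
A[3]^2 = 5^2 = 25
A[4]^2 = 11^2 = 121
Sum = 49 + 4 + 64 + 25 + 121 = 263

263


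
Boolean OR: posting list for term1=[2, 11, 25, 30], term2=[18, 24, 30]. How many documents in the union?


Boolean OR: find union of posting lists
term1 docs: [2, 11, 25, 30]
term2 docs: [18, 24, 30]
Union: [2, 11, 18, 24, 25, 30]
|union| = 6

6


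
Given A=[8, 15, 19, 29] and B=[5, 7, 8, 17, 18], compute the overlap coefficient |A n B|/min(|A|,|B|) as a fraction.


A intersect B = [8]
|A intersect B| = 1
min(|A|, |B|) = min(4, 5) = 4
Overlap = 1 / 4 = 1/4

1/4


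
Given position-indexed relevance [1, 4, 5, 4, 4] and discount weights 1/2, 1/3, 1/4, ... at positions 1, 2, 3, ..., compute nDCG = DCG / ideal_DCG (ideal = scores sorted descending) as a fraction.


Position discount weights w_i = 1/(i+1) for i=1..5:
Weights = [1/2, 1/3, 1/4, 1/5, 1/6]
Actual relevance: [1, 4, 5, 4, 4]
DCG = 1/2 + 4/3 + 5/4 + 4/5 + 4/6 = 91/20
Ideal relevance (sorted desc): [5, 4, 4, 4, 1]
Ideal DCG = 5/2 + 4/3 + 4/4 + 4/5 + 1/6 = 29/5
nDCG = DCG / ideal_DCG = 91/20 / 29/5 = 91/116

91/116


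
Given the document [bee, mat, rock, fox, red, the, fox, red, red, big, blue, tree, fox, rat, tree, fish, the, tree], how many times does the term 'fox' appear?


Document has 18 words
Scanning for 'fox':
Found at positions: [3, 6, 12]
Count = 3

3


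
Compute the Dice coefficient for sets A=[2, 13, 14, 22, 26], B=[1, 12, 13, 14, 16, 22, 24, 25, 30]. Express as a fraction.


A intersect B = [13, 14, 22]
|A intersect B| = 3
|A| = 5, |B| = 9
Dice = 2*3 / (5+9)
= 6 / 14 = 3/7

3/7


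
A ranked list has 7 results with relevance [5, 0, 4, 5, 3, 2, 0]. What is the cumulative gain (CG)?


Cumulative Gain = sum of relevance scores
Position 1: rel=5, running sum=5
Position 2: rel=0, running sum=5
Position 3: rel=4, running sum=9
Position 4: rel=5, running sum=14
Position 5: rel=3, running sum=17
Position 6: rel=2, running sum=19
Position 7: rel=0, running sum=19
CG = 19

19


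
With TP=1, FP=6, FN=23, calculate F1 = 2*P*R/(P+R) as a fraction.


F1 = 2 * P * R / (P + R)
P = TP/(TP+FP) = 1/7 = 1/7
R = TP/(TP+FN) = 1/24 = 1/24
2 * P * R = 2 * 1/7 * 1/24 = 1/84
P + R = 1/7 + 1/24 = 31/168
F1 = 1/84 / 31/168 = 2/31

2/31


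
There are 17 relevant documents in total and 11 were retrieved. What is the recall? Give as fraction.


Recall = retrieved_relevant / total_relevant
= 11 / 17
= 11 / (11 + 6)
= 11/17

11/17


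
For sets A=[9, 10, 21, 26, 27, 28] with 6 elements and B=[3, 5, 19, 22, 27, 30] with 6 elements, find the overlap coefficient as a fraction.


A intersect B = [27]
|A intersect B| = 1
min(|A|, |B|) = min(6, 6) = 6
Overlap = 1 / 6 = 1/6

1/6


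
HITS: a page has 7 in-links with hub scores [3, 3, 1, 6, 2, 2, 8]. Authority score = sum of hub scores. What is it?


Authority = sum of hub scores of in-linkers
In-link 1: hub score = 3
In-link 2: hub score = 3
In-link 3: hub score = 1
In-link 4: hub score = 6
In-link 5: hub score = 2
In-link 6: hub score = 2
In-link 7: hub score = 8
Authority = 3 + 3 + 1 + 6 + 2 + 2 + 8 = 25

25


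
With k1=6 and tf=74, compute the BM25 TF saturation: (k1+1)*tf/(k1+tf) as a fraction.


BM25 TF component = (k1+1)*tf / (k1+tf)
k1 = 6, tf = 74
Numerator = (6+1)*74 = 518
Denominator = 6 + 74 = 80
= 518/80 = 259/40

259/40


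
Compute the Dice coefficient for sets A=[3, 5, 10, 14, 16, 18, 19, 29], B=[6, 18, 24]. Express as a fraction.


A intersect B = [18]
|A intersect B| = 1
|A| = 8, |B| = 3
Dice = 2*1 / (8+3)
= 2 / 11 = 2/11

2/11


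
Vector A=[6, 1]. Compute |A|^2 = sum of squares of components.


|A|^2 = sum of squared components
A[0]^2 = 6^2 = 36
A[1]^2 = 1^2 = 1
Sum = 36 + 1 = 37

37


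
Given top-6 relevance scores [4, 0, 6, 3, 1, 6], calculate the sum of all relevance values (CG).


Cumulative Gain = sum of relevance scores
Position 1: rel=4, running sum=4
Position 2: rel=0, running sum=4
Position 3: rel=6, running sum=10
Position 4: rel=3, running sum=13
Position 5: rel=1, running sum=14
Position 6: rel=6, running sum=20
CG = 20

20


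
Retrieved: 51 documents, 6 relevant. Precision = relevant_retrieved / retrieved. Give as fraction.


Precision = relevant_retrieved / total_retrieved
= 6 / 51
= 6 / (6 + 45)
= 2/17

2/17


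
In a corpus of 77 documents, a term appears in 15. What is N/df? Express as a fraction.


IDF ratio = N / df
= 77 / 15
= 77/15

77/15


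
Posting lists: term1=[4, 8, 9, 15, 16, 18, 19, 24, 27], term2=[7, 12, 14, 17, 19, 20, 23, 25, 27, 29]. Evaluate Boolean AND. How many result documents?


Boolean AND: find intersection of posting lists
term1 docs: [4, 8, 9, 15, 16, 18, 19, 24, 27]
term2 docs: [7, 12, 14, 17, 19, 20, 23, 25, 27, 29]
Intersection: [19, 27]
|intersection| = 2

2


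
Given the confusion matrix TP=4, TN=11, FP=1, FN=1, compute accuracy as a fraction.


Accuracy = (TP + TN) / (TP + TN + FP + FN)
TP + TN = 4 + 11 = 15
Total = 4 + 11 + 1 + 1 = 17
Accuracy = 15 / 17 = 15/17

15/17


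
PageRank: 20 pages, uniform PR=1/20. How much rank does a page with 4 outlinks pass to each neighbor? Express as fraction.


Initial PR = 1/20 = 1/20
Outlinks = 4
Contribution per link = PR / outlinks
= 1/20 / 4
= 1/80

1/80


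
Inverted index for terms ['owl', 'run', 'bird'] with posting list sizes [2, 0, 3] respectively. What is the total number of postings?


Summing posting list sizes:
'owl': 2 postings
'run': 0 postings
'bird': 3 postings
Total = 2 + 0 + 3 = 5

5


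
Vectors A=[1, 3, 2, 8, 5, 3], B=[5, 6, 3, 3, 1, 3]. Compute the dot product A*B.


Dot product = sum of element-wise products
A[0]*B[0] = 1*5 = 5
A[1]*B[1] = 3*6 = 18
A[2]*B[2] = 2*3 = 6
A[3]*B[3] = 8*3 = 24
A[4]*B[4] = 5*1 = 5
A[5]*B[5] = 3*3 = 9
Sum = 5 + 18 + 6 + 24 + 5 + 9 = 67

67


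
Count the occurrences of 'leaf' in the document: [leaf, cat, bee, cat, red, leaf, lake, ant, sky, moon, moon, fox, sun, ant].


Document has 14 words
Scanning for 'leaf':
Found at positions: [0, 5]
Count = 2

2


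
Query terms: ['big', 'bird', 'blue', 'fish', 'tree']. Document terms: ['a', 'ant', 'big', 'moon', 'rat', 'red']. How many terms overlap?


Query terms: ['big', 'bird', 'blue', 'fish', 'tree']
Document terms: ['a', 'ant', 'big', 'moon', 'rat', 'red']
Common terms: ['big']
Overlap count = 1

1


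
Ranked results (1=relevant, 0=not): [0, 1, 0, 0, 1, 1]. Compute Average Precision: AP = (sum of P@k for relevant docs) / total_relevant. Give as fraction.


Computing P@k for each relevant position:
Position 1: not relevant
Position 2: relevant, P@2 = 1/2 = 1/2
Position 3: not relevant
Position 4: not relevant
Position 5: relevant, P@5 = 2/5 = 2/5
Position 6: relevant, P@6 = 3/6 = 1/2
Sum of P@k = 1/2 + 2/5 + 1/2 = 7/5
AP = 7/5 / 3 = 7/15

7/15


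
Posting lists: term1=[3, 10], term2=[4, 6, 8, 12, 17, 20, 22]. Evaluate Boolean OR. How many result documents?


Boolean OR: find union of posting lists
term1 docs: [3, 10]
term2 docs: [4, 6, 8, 12, 17, 20, 22]
Union: [3, 4, 6, 8, 10, 12, 17, 20, 22]
|union| = 9

9


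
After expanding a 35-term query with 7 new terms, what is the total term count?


Original terms: 35
Expansion terms: 7
Total = 35 + 7 = 42

42


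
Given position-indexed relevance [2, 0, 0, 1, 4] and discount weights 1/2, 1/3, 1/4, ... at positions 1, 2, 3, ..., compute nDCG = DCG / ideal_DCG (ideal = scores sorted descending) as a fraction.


Position discount weights w_i = 1/(i+1) for i=1..5:
Weights = [1/2, 1/3, 1/4, 1/5, 1/6]
Actual relevance: [2, 0, 0, 1, 4]
DCG = 2/2 + 0/3 + 0/4 + 1/5 + 4/6 = 28/15
Ideal relevance (sorted desc): [4, 2, 1, 0, 0]
Ideal DCG = 4/2 + 2/3 + 1/4 + 0/5 + 0/6 = 35/12
nDCG = DCG / ideal_DCG = 28/15 / 35/12 = 16/25

16/25


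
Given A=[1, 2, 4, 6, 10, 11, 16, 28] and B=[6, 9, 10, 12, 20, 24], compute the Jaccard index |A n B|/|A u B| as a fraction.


A intersect B = [6, 10]
|A intersect B| = 2
A union B = [1, 2, 4, 6, 9, 10, 11, 12, 16, 20, 24, 28]
|A union B| = 12
Jaccard = 2/12 = 1/6

1/6


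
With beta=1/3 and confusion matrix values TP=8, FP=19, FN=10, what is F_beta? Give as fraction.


P = TP/(TP+FP) = 8/27 = 8/27
R = TP/(TP+FN) = 8/18 = 4/9
beta^2 = 1/3^2 = 1/9
(1 + beta^2) = 10/9
Numerator = (1+beta^2)*P*R = 320/2187
Denominator = beta^2*P + R = 8/243 + 4/9 = 116/243
F_beta = 80/261

80/261


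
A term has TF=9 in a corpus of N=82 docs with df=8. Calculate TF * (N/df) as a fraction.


TF * (N/df)
= 9 * (82/8)
= 9 * 41/4
= 369/4

369/4


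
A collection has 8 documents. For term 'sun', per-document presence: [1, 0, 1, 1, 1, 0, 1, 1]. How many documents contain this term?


Checking each document for 'sun':
Doc 1: present
Doc 2: absent
Doc 3: present
Doc 4: present
Doc 5: present
Doc 6: absent
Doc 7: present
Doc 8: present
df = sum of presences = 1 + 0 + 1 + 1 + 1 + 0 + 1 + 1 = 6

6


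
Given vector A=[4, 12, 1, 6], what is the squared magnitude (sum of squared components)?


|A|^2 = sum of squared components
A[0]^2 = 4^2 = 16
A[1]^2 = 12^2 = 144
A[2]^2 = 1^2 = 1
A[3]^2 = 6^2 = 36
Sum = 16 + 144 + 1 + 36 = 197

197


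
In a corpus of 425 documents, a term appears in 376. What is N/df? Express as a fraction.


IDF ratio = N / df
= 425 / 376
= 425/376

425/376


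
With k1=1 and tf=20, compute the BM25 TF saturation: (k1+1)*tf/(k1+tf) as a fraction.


BM25 TF component = (k1+1)*tf / (k1+tf)
k1 = 1, tf = 20
Numerator = (1+1)*20 = 40
Denominator = 1 + 20 = 21
= 40/21 = 40/21

40/21


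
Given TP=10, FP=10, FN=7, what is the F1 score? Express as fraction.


F1 = 2 * P * R / (P + R)
P = TP/(TP+FP) = 10/20 = 1/2
R = TP/(TP+FN) = 10/17 = 10/17
2 * P * R = 2 * 1/2 * 10/17 = 10/17
P + R = 1/2 + 10/17 = 37/34
F1 = 10/17 / 37/34 = 20/37

20/37


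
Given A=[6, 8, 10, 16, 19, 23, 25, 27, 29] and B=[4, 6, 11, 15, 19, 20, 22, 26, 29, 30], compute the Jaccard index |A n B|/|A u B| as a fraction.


A intersect B = [6, 19, 29]
|A intersect B| = 3
A union B = [4, 6, 8, 10, 11, 15, 16, 19, 20, 22, 23, 25, 26, 27, 29, 30]
|A union B| = 16
Jaccard = 3/16 = 3/16

3/16


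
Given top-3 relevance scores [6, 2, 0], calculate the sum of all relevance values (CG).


Cumulative Gain = sum of relevance scores
Position 1: rel=6, running sum=6
Position 2: rel=2, running sum=8
Position 3: rel=0, running sum=8
CG = 8

8


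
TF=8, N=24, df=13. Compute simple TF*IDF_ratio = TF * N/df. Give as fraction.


TF * (N/df)
= 8 * (24/13)
= 8 * 24/13
= 192/13

192/13


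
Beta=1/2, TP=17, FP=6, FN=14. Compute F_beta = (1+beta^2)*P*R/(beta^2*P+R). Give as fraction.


P = TP/(TP+FP) = 17/23 = 17/23
R = TP/(TP+FN) = 17/31 = 17/31
beta^2 = 1/2^2 = 1/4
(1 + beta^2) = 5/4
Numerator = (1+beta^2)*P*R = 1445/2852
Denominator = beta^2*P + R = 17/92 + 17/31 = 2091/2852
F_beta = 85/123

85/123


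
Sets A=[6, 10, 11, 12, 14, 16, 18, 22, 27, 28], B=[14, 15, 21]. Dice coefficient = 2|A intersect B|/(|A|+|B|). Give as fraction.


A intersect B = [14]
|A intersect B| = 1
|A| = 10, |B| = 3
Dice = 2*1 / (10+3)
= 2 / 13 = 2/13

2/13


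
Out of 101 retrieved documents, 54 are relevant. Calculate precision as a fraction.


Precision = relevant_retrieved / total_retrieved
= 54 / 101
= 54 / (54 + 47)
= 54/101

54/101


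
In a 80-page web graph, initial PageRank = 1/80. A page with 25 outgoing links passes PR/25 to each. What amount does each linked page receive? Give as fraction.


Initial PR = 1/80 = 1/80
Outlinks = 25
Contribution per link = PR / outlinks
= 1/80 / 25
= 1/2000

1/2000


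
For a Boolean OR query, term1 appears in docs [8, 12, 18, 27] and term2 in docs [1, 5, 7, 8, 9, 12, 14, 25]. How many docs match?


Boolean OR: find union of posting lists
term1 docs: [8, 12, 18, 27]
term2 docs: [1, 5, 7, 8, 9, 12, 14, 25]
Union: [1, 5, 7, 8, 9, 12, 14, 18, 25, 27]
|union| = 10

10


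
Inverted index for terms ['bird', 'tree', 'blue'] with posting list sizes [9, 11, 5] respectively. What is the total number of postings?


Summing posting list sizes:
'bird': 9 postings
'tree': 11 postings
'blue': 5 postings
Total = 9 + 11 + 5 = 25

25


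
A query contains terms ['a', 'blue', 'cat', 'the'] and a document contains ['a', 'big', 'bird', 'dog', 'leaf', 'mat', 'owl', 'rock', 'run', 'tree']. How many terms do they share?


Query terms: ['a', 'blue', 'cat', 'the']
Document terms: ['a', 'big', 'bird', 'dog', 'leaf', 'mat', 'owl', 'rock', 'run', 'tree']
Common terms: ['a']
Overlap count = 1

1


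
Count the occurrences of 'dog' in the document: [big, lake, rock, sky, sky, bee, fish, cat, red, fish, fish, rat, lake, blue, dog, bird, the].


Document has 17 words
Scanning for 'dog':
Found at positions: [14]
Count = 1

1


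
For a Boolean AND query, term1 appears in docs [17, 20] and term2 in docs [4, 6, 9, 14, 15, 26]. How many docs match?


Boolean AND: find intersection of posting lists
term1 docs: [17, 20]
term2 docs: [4, 6, 9, 14, 15, 26]
Intersection: []
|intersection| = 0

0


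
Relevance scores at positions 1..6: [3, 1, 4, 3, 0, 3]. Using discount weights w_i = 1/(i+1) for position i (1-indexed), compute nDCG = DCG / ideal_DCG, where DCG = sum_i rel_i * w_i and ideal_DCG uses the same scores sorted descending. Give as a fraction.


Position discount weights w_i = 1/(i+1) for i=1..6:
Weights = [1/2, 1/3, 1/4, 1/5, 1/6, 1/7]
Actual relevance: [3, 1, 4, 3, 0, 3]
DCG = 3/2 + 1/3 + 4/4 + 3/5 + 0/6 + 3/7 = 811/210
Ideal relevance (sorted desc): [4, 3, 3, 3, 1, 0]
Ideal DCG = 4/2 + 3/3 + 3/4 + 3/5 + 1/6 + 0/7 = 271/60
nDCG = DCG / ideal_DCG = 811/210 / 271/60 = 1622/1897

1622/1897


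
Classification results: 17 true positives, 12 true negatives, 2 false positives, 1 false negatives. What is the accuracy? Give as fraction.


Accuracy = (TP + TN) / (TP + TN + FP + FN)
TP + TN = 17 + 12 = 29
Total = 17 + 12 + 2 + 1 = 32
Accuracy = 29 / 32 = 29/32

29/32


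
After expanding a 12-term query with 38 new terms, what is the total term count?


Original terms: 12
Expansion terms: 38
Total = 12 + 38 = 50

50


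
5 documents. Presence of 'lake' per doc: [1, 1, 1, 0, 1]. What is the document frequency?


Checking each document for 'lake':
Doc 1: present
Doc 2: present
Doc 3: present
Doc 4: absent
Doc 5: present
df = sum of presences = 1 + 1 + 1 + 0 + 1 = 4

4


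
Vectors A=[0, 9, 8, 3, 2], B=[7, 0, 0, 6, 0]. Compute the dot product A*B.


Dot product = sum of element-wise products
A[0]*B[0] = 0*7 = 0
A[1]*B[1] = 9*0 = 0
A[2]*B[2] = 8*0 = 0
A[3]*B[3] = 3*6 = 18
A[4]*B[4] = 2*0 = 0
Sum = 0 + 0 + 0 + 18 + 0 = 18

18


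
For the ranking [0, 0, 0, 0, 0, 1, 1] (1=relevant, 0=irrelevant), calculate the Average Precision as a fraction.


Computing P@k for each relevant position:
Position 1: not relevant
Position 2: not relevant
Position 3: not relevant
Position 4: not relevant
Position 5: not relevant
Position 6: relevant, P@6 = 1/6 = 1/6
Position 7: relevant, P@7 = 2/7 = 2/7
Sum of P@k = 1/6 + 2/7 = 19/42
AP = 19/42 / 2 = 19/84

19/84


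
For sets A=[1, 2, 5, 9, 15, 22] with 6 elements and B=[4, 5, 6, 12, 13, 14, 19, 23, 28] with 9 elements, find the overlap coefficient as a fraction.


A intersect B = [5]
|A intersect B| = 1
min(|A|, |B|) = min(6, 9) = 6
Overlap = 1 / 6 = 1/6

1/6


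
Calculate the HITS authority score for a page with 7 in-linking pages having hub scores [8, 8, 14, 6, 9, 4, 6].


Authority = sum of hub scores of in-linkers
In-link 1: hub score = 8
In-link 2: hub score = 8
In-link 3: hub score = 14
In-link 4: hub score = 6
In-link 5: hub score = 9
In-link 6: hub score = 4
In-link 7: hub score = 6
Authority = 8 + 8 + 14 + 6 + 9 + 4 + 6 = 55

55


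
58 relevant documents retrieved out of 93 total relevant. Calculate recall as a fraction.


Recall = retrieved_relevant / total_relevant
= 58 / 93
= 58 / (58 + 35)
= 58/93

58/93


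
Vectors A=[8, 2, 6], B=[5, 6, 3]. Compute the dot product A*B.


Dot product = sum of element-wise products
A[0]*B[0] = 8*5 = 40
A[1]*B[1] = 2*6 = 12
A[2]*B[2] = 6*3 = 18
Sum = 40 + 12 + 18 = 70

70


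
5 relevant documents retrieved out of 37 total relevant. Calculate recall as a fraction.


Recall = retrieved_relevant / total_relevant
= 5 / 37
= 5 / (5 + 32)
= 5/37

5/37


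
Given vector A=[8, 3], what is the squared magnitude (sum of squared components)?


|A|^2 = sum of squared components
A[0]^2 = 8^2 = 64
A[1]^2 = 3^2 = 9
Sum = 64 + 9 = 73

73


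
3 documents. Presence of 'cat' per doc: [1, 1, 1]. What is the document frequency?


Checking each document for 'cat':
Doc 1: present
Doc 2: present
Doc 3: present
df = sum of presences = 1 + 1 + 1 = 3

3


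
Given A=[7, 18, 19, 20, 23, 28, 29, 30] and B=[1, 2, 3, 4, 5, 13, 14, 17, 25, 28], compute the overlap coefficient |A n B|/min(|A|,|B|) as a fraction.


A intersect B = [28]
|A intersect B| = 1
min(|A|, |B|) = min(8, 10) = 8
Overlap = 1 / 8 = 1/8

1/8


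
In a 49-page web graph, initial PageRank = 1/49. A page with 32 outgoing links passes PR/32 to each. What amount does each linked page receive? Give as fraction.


Initial PR = 1/49 = 1/49
Outlinks = 32
Contribution per link = PR / outlinks
= 1/49 / 32
= 1/1568

1/1568


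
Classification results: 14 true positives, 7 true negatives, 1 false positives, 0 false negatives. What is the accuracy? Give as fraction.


Accuracy = (TP + TN) / (TP + TN + FP + FN)
TP + TN = 14 + 7 = 21
Total = 14 + 7 + 1 + 0 = 22
Accuracy = 21 / 22 = 21/22

21/22


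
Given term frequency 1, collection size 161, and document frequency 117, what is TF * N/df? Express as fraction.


TF * (N/df)
= 1 * (161/117)
= 1 * 161/117
= 161/117

161/117


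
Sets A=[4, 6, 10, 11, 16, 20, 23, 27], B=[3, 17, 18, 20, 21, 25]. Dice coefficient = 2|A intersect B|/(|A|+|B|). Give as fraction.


A intersect B = [20]
|A intersect B| = 1
|A| = 8, |B| = 6
Dice = 2*1 / (8+6)
= 2 / 14 = 1/7

1/7


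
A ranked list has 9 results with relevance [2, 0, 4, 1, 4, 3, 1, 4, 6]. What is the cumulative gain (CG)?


Cumulative Gain = sum of relevance scores
Position 1: rel=2, running sum=2
Position 2: rel=0, running sum=2
Position 3: rel=4, running sum=6
Position 4: rel=1, running sum=7
Position 5: rel=4, running sum=11
Position 6: rel=3, running sum=14
Position 7: rel=1, running sum=15
Position 8: rel=4, running sum=19
Position 9: rel=6, running sum=25
CG = 25

25


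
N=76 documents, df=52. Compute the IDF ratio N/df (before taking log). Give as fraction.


IDF ratio = N / df
= 76 / 52
= 19/13

19/13


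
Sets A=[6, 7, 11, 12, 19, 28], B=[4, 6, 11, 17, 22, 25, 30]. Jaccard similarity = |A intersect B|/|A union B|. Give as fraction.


A intersect B = [6, 11]
|A intersect B| = 2
A union B = [4, 6, 7, 11, 12, 17, 19, 22, 25, 28, 30]
|A union B| = 11
Jaccard = 2/11 = 2/11

2/11


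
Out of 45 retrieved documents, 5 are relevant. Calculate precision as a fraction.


Precision = relevant_retrieved / total_retrieved
= 5 / 45
= 5 / (5 + 40)
= 1/9

1/9


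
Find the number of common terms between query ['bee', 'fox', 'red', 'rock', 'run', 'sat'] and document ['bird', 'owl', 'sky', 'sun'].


Query terms: ['bee', 'fox', 'red', 'rock', 'run', 'sat']
Document terms: ['bird', 'owl', 'sky', 'sun']
Common terms: []
Overlap count = 0

0
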